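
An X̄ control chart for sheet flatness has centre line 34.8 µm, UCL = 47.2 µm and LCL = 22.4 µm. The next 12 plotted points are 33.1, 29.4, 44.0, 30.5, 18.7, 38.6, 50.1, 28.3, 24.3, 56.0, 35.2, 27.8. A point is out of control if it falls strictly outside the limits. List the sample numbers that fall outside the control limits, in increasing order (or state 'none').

Compare each point to [22.4, 47.2]: sample 5 = 18.7 < LCL; sample 7 = 50.1 > UCL; sample 10 = 56.0 > UCL.

5, 7, 10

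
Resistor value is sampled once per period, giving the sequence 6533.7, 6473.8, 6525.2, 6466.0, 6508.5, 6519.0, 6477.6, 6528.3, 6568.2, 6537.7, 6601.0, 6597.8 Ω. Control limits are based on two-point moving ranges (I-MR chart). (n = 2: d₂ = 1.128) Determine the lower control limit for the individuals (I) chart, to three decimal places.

X̄ = (6533.7 + 6473.8 + 6525.2 + 6466.0 + 6508.5 + 6519.0 + 6477.6 + 6528.3 + 6568.2 + 6537.7 + 6601.0 + 6597.8) / 12 = 6528.0667
Moving ranges: 59.9, 51.4, 59.2, 42.5, 10.5, 41.4, 50.7, 39.9, 30.5, 63.3, 3.2; M̄R̄ = 452.5000 / 11 = 41.1364
LCL = X̄ − 3·M̄R̄/d₂ = 6528.0667 − 3 × 41.1364 / 1.128 = 6418.6614

6418.661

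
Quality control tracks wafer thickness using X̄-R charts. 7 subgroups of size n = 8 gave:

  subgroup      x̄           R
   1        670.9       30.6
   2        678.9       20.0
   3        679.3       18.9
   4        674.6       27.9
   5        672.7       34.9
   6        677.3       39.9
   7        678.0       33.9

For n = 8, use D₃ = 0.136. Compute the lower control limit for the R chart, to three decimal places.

R̄ = (30.6 + 20.0 + 18.9 + 27.9 + 34.9 + 39.9 + 33.9) / 7 = 206.1000 / 7 = 29.4429
LCL_R = D₃·R̄ = 0.136 × 29.4429 = 4.0042

4.004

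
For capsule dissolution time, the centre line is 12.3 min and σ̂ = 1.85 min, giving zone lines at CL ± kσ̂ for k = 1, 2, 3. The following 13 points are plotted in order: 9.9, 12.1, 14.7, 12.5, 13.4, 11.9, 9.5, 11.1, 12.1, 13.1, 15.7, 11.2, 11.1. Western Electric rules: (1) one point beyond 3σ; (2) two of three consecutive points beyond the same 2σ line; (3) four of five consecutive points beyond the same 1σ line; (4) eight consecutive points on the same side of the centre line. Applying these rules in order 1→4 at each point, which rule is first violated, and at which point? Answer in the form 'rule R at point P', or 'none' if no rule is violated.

none

Zone of each point (C = within 1σ̂, B = 1σ̂–2σ̂, A = 2σ̂–3σ̂, * = beyond 3σ̂; sign = side of CL): 1:-B, 2:-C, 3:+B, 4:+C, 5:+C, 6:-C, 7:-B, 8:-C, 9:-C, 10:+C, 11:+B, 12:-C, 13:-C
No rule fires across all 13 points.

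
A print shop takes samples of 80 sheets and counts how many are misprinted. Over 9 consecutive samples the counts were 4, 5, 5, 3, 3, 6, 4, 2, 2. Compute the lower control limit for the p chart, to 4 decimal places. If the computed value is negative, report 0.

p̄ = Σdᵢ / (k·n) = 34 / (9 × 80) = 0.04722
LCL = p̄ − 3·√(p̄(1−p̄)/n) = 0.04722 − 3 × 0.02372 = -0.02392 → 0 (negative, so LCL = 0)

0.0000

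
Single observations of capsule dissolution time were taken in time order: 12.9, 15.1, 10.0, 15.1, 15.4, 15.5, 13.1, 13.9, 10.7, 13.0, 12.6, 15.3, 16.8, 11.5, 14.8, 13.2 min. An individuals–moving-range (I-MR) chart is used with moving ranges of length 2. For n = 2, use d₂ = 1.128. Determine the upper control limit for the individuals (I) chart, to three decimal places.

20.117

X̄ = (12.9 + 15.1 + 10.0 + 15.1 + 15.4 + 15.5 + 13.1 + 13.9 + 10.7 + 13.0 + 12.6 + 15.3 + 16.8 + 11.5 + 14.8 + 13.2) / 16 = 13.6813
Moving ranges: 2.2, 5.1, 5.1, 0.3, 0.1, 2.4, 0.8, 3.2, 2.3, 0.4, 2.7, 1.5, 5.3, 3.3, 1.6; M̄R̄ = 36.3000 / 15 = 2.4200
UCL = X̄ + 3·M̄R̄/d₂ = 13.6813 + 3 × 2.4200 / 1.128 = 20.1174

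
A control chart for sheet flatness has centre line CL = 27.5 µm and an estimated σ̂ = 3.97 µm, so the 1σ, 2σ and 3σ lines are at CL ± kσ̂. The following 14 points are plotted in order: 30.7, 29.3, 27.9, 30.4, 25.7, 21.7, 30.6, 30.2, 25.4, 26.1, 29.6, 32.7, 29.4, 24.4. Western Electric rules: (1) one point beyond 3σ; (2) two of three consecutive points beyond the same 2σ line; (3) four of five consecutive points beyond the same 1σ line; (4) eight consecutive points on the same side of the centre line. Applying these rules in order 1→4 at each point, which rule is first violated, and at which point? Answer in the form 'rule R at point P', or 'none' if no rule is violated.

none

Zone of each point (C = within 1σ̂, B = 1σ̂–2σ̂, A = 2σ̂–3σ̂, * = beyond 3σ̂; sign = side of CL): 1:+C, 2:+C, 3:+C, 4:+C, 5:-C, 6:-B, 7:+C, 8:+C, 9:-C, 10:-C, 11:+C, 12:+B, 13:+C, 14:-C
No rule fires across all 14 points.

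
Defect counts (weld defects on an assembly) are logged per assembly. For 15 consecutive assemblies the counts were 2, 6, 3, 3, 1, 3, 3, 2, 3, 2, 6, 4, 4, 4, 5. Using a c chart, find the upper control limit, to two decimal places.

c̄ = (2 + 6 + 3 + 3 + 1 + 3 + 3 + 2 + 3 + 2 + 6 + 4 + 4 + 4 + 5) / 15 = 51 / 15 = 3.4000
UCL = c̄ + 3√c̄ = 3.4000 + 3 × √3.4000 = 3.4000 + 3 × 1.8439 = 8.9317

8.93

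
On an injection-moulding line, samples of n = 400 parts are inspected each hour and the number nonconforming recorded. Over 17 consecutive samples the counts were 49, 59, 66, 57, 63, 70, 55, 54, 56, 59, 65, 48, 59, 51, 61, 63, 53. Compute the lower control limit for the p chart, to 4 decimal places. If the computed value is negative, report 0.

p̄ = Σdᵢ / (k·n) = 988 / (17 × 400) = 0.14529
LCL = p̄ − 3·√(p̄(1−p̄)/n) = 0.14529 − 3 × 0.01762 = 0.09243

0.0924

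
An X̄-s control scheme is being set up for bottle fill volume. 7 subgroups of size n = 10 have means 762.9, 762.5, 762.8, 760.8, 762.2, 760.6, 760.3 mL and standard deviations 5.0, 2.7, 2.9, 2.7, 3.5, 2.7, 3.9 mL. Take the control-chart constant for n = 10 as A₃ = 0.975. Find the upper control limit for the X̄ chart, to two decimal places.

764.99

X̄̄ = (762.9 + 762.5 + 762.8 + 760.8 + 762.2 + 760.6 + 760.3) / 7 = 761.7286
s̄ = (5.0 + 2.7 + 2.9 + 2.7 + 3.5 + 2.7 + 3.9) / 7 = 3.3429
UCL = X̄̄ + A₃·s̄ = 761.7286 + 0.975 × 3.3429 = 764.9879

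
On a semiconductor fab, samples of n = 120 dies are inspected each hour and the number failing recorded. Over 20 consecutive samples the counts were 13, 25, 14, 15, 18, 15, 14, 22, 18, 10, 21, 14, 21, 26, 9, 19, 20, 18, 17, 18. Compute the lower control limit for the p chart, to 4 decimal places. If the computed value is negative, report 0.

p̄ = Σdᵢ / (k·n) = 347 / (20 × 120) = 0.14458
LCL = p̄ − 3·√(p̄(1−p̄)/n) = 0.14458 − 3 × 0.03210 = 0.04827

0.0483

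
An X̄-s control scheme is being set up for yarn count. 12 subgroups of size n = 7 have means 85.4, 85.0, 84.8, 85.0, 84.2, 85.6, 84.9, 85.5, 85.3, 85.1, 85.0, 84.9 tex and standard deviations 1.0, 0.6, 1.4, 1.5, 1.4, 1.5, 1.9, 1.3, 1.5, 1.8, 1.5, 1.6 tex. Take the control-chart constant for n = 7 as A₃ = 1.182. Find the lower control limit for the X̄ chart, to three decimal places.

X̄̄ = (85.4 + 85.0 + 84.8 + 85.0 + 84.2 + 85.6 + 84.9 + 85.5 + 85.3 + 85.1 + 85.0 + 84.9) / 12 = 85.0583
s̄ = (1.0 + 0.6 + 1.4 + 1.5 + 1.4 + 1.5 + 1.9 + 1.3 + 1.5 + 1.8 + 1.5 + 1.6) / 12 = 1.4167
LCL = X̄̄ − A₃·s̄ = 85.0583 − 1.182 × 1.4167 = 83.3838

83.384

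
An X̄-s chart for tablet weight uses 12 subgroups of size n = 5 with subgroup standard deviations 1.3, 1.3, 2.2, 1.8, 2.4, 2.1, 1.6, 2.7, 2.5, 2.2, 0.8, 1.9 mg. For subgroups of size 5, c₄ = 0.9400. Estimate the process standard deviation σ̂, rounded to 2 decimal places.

2.02

s̄ = (1.3 + 1.3 + 2.2 + 1.8 + 2.4 + 2.1 + 1.6 + 2.7 + 2.5 + 2.2 + 0.8 + 1.9) / 12 = 1.9000
σ̂ = s̄ / c₄ = 1.9000 / 0.9400 = 2.0213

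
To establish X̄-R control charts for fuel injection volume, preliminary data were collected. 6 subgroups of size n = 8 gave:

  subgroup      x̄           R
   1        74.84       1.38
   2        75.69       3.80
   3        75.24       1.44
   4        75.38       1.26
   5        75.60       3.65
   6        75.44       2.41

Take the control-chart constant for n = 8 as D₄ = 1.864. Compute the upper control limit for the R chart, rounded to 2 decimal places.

4.33

R̄ = (1.38 + 3.80 + 1.44 + 1.26 + 3.65 + 2.41) / 6 = 13.9400 / 6 = 2.3233
UCL_R = D₄·R̄ = 1.864 × 2.3233 = 4.3307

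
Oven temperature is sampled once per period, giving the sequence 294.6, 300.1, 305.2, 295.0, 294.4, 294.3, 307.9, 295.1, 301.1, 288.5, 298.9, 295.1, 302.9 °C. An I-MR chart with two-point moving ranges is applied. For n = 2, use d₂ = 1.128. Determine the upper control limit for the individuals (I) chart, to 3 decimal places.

317.545

X̄ = (294.6 + 300.1 + 305.2 + 295.0 + 294.4 + 294.3 + 307.9 + 295.1 + 301.1 + 288.5 + 298.9 + 295.1 + 302.9) / 13 = 297.9308
Moving ranges: 5.5, 5.1, 10.2, 0.6, 0.1, 13.6, 12.8, 6.0, 12.6, 10.4, 3.8, 7.8; M̄R̄ = 88.5000 / 12 = 7.3750
UCL = X̄ + 3·M̄R̄/d₂ = 297.9308 + 3 × 7.3750 / 1.128 = 317.5451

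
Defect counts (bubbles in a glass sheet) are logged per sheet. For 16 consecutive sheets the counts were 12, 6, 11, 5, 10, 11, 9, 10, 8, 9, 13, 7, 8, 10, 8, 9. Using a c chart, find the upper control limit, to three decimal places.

c̄ = (12 + 6 + 11 + 5 + 10 + 11 + 9 + 10 + 8 + 9 + 13 + 7 + 8 + 10 + 8 + 9) / 16 = 146 / 16 = 9.1250
UCL = c̄ + 3√c̄ = 9.1250 + 3 × √9.1250 = 9.1250 + 3 × 3.0208 = 18.1873

18.187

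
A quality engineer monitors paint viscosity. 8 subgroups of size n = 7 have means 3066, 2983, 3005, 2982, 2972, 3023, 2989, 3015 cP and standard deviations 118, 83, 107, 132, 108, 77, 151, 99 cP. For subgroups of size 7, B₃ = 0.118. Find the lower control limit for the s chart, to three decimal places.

12.906

s̄ = (118 + 83 + 107 + 132 + 108 + 77 + 151 + 99) / 8 = 109.3750
LCL_s = B₃·s̄ = 0.118 × 109.3750 = 12.9062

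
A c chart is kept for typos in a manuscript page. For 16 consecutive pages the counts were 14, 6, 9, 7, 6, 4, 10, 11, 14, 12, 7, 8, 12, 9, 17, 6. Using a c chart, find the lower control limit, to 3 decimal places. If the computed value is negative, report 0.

0.253

c̄ = (14 + 6 + 9 + 7 + 6 + 4 + 10 + 11 + 14 + 12 + 7 + 8 + 12 + 9 + 17 + 6) / 16 = 152 / 16 = 9.5000
LCL = c̄ − 3√c̄ = 9.5000 − 3 × 3.0822 = 0.2534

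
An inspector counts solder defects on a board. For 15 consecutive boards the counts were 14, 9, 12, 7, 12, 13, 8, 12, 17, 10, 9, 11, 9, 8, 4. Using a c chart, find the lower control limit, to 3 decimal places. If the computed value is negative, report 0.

c̄ = (14 + 9 + 12 + 7 + 12 + 13 + 8 + 12 + 17 + 10 + 9 + 11 + 9 + 8 + 4) / 15 = 155 / 15 = 10.3333
LCL = c̄ − 3√c̄ = 10.3333 − 3 × 3.2146 = 0.6897

0.690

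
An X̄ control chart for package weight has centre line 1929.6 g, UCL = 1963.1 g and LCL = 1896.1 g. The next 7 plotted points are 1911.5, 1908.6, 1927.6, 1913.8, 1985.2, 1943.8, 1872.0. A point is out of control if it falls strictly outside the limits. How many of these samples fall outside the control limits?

2

Compare each point to [1896.1, 1963.1]: sample 5 = 1985.2 > UCL; sample 7 = 1872.0 < LCL.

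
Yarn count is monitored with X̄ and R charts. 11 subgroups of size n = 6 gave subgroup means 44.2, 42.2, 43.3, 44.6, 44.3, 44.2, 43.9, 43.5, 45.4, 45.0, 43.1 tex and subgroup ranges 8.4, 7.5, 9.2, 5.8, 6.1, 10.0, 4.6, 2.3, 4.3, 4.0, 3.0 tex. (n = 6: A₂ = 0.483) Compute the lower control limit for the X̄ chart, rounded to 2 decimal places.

X̄̄ = (44.2 + 42.2 + 43.3 + 44.6 + 44.3 + 44.2 + 43.9 + 43.5 + 45.4 + 45.0 + 43.1) / 11 = 483.7000 / 11 = 43.9727
R̄ = (8.4 + 7.5 + 9.2 + 5.8 + 6.1 + 10.0 + 4.6 + 2.3 + 4.3 + 4.0 + 3.0) / 11 = 65.2000 / 11 = 5.9273
LCL = X̄̄ − A₂·R̄ = 43.9727 − 0.483 × 5.9273 = 41.1099

41.11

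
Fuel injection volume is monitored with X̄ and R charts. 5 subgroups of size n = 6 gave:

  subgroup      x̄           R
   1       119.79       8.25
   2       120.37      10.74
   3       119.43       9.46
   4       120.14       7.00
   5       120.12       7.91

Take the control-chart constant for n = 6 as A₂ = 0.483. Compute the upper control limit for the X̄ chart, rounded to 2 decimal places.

124.16

X̄̄ = (119.79 + 120.37 + 119.43 + 120.14 + 120.12) / 5 = 599.8500 / 5 = 119.9700
R̄ = (8.25 + 10.74 + 9.46 + 7.00 + 7.91) / 5 = 43.3600 / 5 = 8.6720
UCL = X̄̄ + A₂·R̄ = 119.9700 + 0.483 × 8.6720 = 124.1586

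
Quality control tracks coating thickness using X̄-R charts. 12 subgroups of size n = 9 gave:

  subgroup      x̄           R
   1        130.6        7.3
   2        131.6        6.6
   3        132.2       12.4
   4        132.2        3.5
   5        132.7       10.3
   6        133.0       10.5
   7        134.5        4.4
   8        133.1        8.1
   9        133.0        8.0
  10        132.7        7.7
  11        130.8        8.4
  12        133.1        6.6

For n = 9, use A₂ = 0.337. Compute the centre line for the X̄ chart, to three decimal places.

132.458

X̄̄ = (130.6 + 131.6 + 132.2 + 132.2 + 132.7 + 133.0 + 134.5 + 133.1 + 133.0 + 132.7 + 130.8 + 133.1) / 12 = 1589.5000 / 12 = 132.4583
CL = X̄̄ = 132.4583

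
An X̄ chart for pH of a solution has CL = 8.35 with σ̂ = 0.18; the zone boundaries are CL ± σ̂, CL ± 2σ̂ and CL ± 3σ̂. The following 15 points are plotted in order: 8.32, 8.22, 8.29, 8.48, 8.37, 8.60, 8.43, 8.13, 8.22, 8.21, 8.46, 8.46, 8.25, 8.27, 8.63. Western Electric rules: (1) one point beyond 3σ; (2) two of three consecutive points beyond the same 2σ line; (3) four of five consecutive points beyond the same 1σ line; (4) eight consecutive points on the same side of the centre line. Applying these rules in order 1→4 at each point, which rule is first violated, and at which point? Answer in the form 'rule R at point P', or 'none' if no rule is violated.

none

Zone of each point (C = within 1σ̂, B = 1σ̂–2σ̂, A = 2σ̂–3σ̂, * = beyond 3σ̂; sign = side of CL): 1:-C, 2:-C, 3:-C, 4:+C, 5:+C, 6:+B, 7:+C, 8:-B, 9:-C, 10:-C, 11:+C, 12:+C, 13:-C, 14:-C, 15:+B
No rule fires across all 15 points.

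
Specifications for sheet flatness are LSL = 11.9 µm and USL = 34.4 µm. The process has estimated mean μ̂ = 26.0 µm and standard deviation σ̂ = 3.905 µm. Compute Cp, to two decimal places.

Cp = (USL − LSL) / (6σ̂) = (34.4 − 11.9) / (6 × 3.905) = 22.5000 / 23.4300 = 0.9603

0.96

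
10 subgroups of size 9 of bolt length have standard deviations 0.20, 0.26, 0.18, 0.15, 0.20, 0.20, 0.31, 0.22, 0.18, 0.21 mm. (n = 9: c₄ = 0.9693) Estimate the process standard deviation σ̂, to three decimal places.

s̄ = (0.20 + 0.26 + 0.18 + 0.15 + 0.20 + 0.20 + 0.31 + 0.22 + 0.18 + 0.21) / 10 = 0.2110
σ̂ = s̄ / c₄ = 0.2110 / 0.9693 = 0.2177

0.218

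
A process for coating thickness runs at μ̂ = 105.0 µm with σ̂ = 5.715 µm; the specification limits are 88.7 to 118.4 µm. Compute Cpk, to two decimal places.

0.78

Cpu = (USL − μ̂) / (3σ̂) = (118.4 − 105.0) / (3 × 5.715) = 0.7816; Cpl = (μ̂ − LSL) / (3σ̂) = (105.0 − 88.7) / (3 × 5.715) = 0.9507; Cpk = min(Cpu, Cpl) = 0.7816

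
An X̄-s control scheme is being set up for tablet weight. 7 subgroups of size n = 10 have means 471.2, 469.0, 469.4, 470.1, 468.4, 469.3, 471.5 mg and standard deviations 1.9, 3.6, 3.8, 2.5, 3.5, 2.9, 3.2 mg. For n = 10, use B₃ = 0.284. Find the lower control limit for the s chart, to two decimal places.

0.87

s̄ = (1.9 + 3.6 + 3.8 + 2.5 + 3.5 + 2.9 + 3.2) / 7 = 3.0571
LCL_s = B₃·s̄ = 0.284 × 3.0571 = 0.8682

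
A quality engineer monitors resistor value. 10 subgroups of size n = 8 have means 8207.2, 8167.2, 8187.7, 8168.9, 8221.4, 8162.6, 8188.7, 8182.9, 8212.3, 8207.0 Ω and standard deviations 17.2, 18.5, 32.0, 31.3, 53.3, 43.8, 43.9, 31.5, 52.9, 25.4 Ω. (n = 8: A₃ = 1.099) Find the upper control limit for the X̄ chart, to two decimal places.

8229.03

X̄̄ = (8207.2 + 8167.2 + 8187.7 + 8168.9 + 8221.4 + 8162.6 + 8188.7 + 8182.9 + 8212.3 + 8207.0) / 10 = 8190.5900
s̄ = (17.2 + 18.5 + 32.0 + 31.3 + 53.3 + 43.8 + 43.9 + 31.5 + 52.9 + 25.4) / 10 = 34.9800
UCL = X̄̄ + A₃·s̄ = 8190.5900 + 1.099 × 34.9800 = 8229.0330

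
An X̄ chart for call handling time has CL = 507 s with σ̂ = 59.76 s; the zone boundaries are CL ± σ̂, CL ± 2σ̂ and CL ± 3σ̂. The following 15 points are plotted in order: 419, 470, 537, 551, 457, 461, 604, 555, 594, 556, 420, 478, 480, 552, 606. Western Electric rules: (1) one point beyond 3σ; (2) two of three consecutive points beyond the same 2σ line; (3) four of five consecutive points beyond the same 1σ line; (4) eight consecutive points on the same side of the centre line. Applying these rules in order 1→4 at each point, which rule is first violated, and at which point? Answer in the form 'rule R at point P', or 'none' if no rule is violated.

none

Zone of each point (C = within 1σ̂, B = 1σ̂–2σ̂, A = 2σ̂–3σ̂, * = beyond 3σ̂; sign = side of CL): 1:-B, 2:-C, 3:+C, 4:+C, 5:-C, 6:-C, 7:+B, 8:+C, 9:+B, 10:+C, 11:-B, 12:-C, 13:-C, 14:+C, 15:+B
No rule fires across all 15 points.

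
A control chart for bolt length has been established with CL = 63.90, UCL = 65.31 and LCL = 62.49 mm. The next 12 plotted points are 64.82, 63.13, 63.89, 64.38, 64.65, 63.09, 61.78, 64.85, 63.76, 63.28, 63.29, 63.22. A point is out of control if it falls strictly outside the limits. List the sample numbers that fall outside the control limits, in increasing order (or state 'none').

7

Compare each point to [62.49, 65.31]: sample 7 = 61.78 < LCL.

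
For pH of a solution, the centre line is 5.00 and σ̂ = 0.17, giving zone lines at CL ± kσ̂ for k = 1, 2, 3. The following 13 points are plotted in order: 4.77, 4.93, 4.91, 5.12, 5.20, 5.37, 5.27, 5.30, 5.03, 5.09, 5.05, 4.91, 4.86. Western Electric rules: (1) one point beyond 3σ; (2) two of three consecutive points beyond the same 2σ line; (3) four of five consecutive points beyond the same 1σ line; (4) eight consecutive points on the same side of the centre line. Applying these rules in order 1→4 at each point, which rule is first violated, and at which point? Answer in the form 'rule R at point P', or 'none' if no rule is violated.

rule 3 at point 8

Zone of each point (C = within 1σ̂, B = 1σ̂–2σ̂, A = 2σ̂–3σ̂, * = beyond 3σ̂; sign = side of CL): 1:-B, 2:-C, 3:-C, 4:+C, 5:+B, 6:+A, 7:+B, 8:+B, 9:+C, 10:+C, 11:+C, 12:-C, 13:-C
Rule 3 (four of five consecutive points beyond the same 1σ limit) is satisfied at point 8.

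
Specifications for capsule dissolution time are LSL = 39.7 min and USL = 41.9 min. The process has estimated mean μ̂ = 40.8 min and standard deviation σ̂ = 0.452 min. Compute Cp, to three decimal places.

0.811

Cp = (USL − LSL) / (6σ̂) = (41.9 − 39.7) / (6 × 0.452) = 2.2000 / 2.7120 = 0.8112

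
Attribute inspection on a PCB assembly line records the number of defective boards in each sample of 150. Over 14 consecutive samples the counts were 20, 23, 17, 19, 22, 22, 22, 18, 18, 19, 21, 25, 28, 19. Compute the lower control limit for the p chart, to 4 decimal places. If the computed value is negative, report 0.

p̄ = Σdᵢ / (k·n) = 293 / (14 × 150) = 0.13952
LCL = p̄ − 3·√(p̄(1−p̄)/n) = 0.13952 − 3 × 0.02829 = 0.05465

0.0547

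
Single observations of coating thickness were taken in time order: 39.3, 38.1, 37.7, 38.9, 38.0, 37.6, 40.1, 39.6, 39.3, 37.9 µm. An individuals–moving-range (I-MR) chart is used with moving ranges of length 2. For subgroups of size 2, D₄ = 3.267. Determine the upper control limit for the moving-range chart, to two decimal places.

Moving ranges: 1.2, 0.4, 1.2, 0.9, 0.4, 2.5, 0.5, 0.3, 1.4; M̄R̄ = 8.8000 / 9 = 0.9778
UCL_MR = D₄·M̄R̄ = 3.267 × 0.9778 = 3.1944

3.19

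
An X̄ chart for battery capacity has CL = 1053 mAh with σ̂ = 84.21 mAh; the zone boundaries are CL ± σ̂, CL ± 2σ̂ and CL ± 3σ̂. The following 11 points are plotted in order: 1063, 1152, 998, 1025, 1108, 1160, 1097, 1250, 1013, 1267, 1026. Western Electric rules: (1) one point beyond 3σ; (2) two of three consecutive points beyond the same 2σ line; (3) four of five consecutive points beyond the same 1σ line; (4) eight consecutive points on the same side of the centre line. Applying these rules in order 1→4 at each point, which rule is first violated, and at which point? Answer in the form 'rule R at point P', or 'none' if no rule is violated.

Zone of each point (C = within 1σ̂, B = 1σ̂–2σ̂, A = 2σ̂–3σ̂, * = beyond 3σ̂; sign = side of CL): 1:+C, 2:+B, 3:-C, 4:-C, 5:+C, 6:+B, 7:+C, 8:+A, 9:-C, 10:+A, 11:-C
Rule 2 (two of three consecutive points beyond the same 2σ limit) is satisfied at point 10.

rule 2 at point 10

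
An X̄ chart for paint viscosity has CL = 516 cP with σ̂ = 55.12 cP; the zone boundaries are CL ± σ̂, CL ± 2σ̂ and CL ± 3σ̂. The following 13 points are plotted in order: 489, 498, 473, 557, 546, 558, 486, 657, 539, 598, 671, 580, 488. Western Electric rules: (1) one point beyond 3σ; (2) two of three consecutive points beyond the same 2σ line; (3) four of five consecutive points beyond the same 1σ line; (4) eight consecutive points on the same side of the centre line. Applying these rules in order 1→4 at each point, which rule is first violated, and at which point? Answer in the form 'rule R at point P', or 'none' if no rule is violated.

Zone of each point (C = within 1σ̂, B = 1σ̂–2σ̂, A = 2σ̂–3σ̂, * = beyond 3σ̂; sign = side of CL): 1:-C, 2:-C, 3:-C, 4:+C, 5:+C, 6:+C, 7:-C, 8:+A, 9:+C, 10:+B, 11:+A, 12:+B, 13:-C
Rule 3 (four of five consecutive points beyond the same 1σ limit) is satisfied at point 12.

rule 3 at point 12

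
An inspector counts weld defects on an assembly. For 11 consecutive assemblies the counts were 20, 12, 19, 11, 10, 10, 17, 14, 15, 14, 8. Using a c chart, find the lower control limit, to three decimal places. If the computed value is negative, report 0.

2.558

c̄ = (20 + 12 + 19 + 11 + 10 + 10 + 17 + 14 + 15 + 14 + 8) / 11 = 150 / 11 = 13.6364
LCL = c̄ − 3√c̄ = 13.6364 − 3 × 3.6927 = 2.5581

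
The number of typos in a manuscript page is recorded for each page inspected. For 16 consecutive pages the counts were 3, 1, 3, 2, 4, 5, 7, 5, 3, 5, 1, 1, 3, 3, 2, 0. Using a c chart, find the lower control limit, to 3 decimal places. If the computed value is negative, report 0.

c̄ = (3 + 1 + 3 + 2 + 4 + 5 + 7 + 5 + 3 + 5 + 1 + 1 + 3 + 3 + 2 + 0) / 16 = 48 / 16 = 3.0000
LCL = c̄ − 3√c̄ = 3.0000 − 3 × 1.7321 = -2.1962 → 0 (cannot be negative)

0.000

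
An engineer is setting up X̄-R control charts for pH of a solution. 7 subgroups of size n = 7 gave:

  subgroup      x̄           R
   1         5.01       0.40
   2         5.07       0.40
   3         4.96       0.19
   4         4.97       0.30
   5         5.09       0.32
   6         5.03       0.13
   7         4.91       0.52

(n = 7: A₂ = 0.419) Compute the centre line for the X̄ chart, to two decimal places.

5.01

X̄̄ = (5.01 + 5.07 + 4.96 + 4.97 + 5.09 + 5.03 + 4.91) / 7 = 35.0400 / 7 = 5.0057
CL = X̄̄ = 5.0057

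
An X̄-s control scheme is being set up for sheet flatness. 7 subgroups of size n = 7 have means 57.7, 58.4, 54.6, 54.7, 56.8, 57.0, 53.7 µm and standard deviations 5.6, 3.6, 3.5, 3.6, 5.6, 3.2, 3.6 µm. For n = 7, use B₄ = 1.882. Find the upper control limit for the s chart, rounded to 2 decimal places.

s̄ = (5.6 + 3.6 + 3.5 + 3.6 + 5.6 + 3.2 + 3.6) / 7 = 4.1000
UCL_s = B₄·s̄ = 1.882 × 4.1000 = 7.7162

7.72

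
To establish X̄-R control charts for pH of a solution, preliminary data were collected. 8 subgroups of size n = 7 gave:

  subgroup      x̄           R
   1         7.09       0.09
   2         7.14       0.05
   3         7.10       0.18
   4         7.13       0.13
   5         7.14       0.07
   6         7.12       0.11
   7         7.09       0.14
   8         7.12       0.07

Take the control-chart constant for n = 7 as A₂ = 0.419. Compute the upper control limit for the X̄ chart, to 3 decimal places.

7.160

X̄̄ = (7.09 + 7.14 + 7.10 + 7.13 + 7.14 + 7.12 + 7.09 + 7.12) / 8 = 56.9300 / 8 = 7.1162
R̄ = (0.09 + 0.05 + 0.18 + 0.13 + 0.07 + 0.11 + 0.14 + 0.07) / 8 = 0.8400 / 8 = 0.1050
UCL = X̄̄ + A₂·R̄ = 7.1162 + 0.419 × 0.1050 = 7.1602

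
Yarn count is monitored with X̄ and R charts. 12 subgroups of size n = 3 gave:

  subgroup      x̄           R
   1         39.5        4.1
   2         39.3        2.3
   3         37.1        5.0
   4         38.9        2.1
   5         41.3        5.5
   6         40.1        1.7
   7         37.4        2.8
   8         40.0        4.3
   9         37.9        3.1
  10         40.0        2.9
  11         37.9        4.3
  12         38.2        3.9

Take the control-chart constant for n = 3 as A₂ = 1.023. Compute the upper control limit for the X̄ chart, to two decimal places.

42.55

X̄̄ = (39.5 + 39.3 + 37.1 + 38.9 + 41.3 + 40.1 + 37.4 + 40.0 + 37.9 + 40.0 + 37.9 + 38.2) / 12 = 467.6000 / 12 = 38.9667
R̄ = (4.1 + 2.3 + 5.0 + 2.1 + 5.5 + 1.7 + 2.8 + 4.3 + 3.1 + 2.9 + 4.3 + 3.9) / 12 = 42.0000 / 12 = 3.5000
UCL = X̄̄ + A₂·R̄ = 38.9667 + 1.023 × 3.5000 = 42.5472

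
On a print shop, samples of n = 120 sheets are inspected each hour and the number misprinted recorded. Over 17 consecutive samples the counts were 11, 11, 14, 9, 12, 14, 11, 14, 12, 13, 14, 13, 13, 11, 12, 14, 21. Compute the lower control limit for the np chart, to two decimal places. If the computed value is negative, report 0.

2.71

p̄ = Σdᵢ / (k·n) = 219 / (17 × 120) = 0.10735
LCL = np̄ − 3·√(np̄(1−p̄)) = 12.8824 − 3 × 3.3911 = 2.7091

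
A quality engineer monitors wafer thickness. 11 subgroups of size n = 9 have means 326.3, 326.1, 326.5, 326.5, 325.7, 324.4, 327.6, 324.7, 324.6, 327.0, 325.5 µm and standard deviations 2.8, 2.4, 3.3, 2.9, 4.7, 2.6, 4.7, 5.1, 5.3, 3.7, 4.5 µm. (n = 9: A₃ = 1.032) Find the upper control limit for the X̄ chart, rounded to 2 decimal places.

329.84

X̄̄ = (326.3 + 326.1 + 326.5 + 326.5 + 325.7 + 324.4 + 327.6 + 324.7 + 324.6 + 327.0 + 325.5) / 11 = 325.9000
s̄ = (2.8 + 2.4 + 3.3 + 2.9 + 4.7 + 2.6 + 4.7 + 5.1 + 5.3 + 3.7 + 4.5) / 11 = 3.8182
UCL = X̄̄ + A₃·s̄ = 325.9000 + 1.032 × 3.8182 = 329.8404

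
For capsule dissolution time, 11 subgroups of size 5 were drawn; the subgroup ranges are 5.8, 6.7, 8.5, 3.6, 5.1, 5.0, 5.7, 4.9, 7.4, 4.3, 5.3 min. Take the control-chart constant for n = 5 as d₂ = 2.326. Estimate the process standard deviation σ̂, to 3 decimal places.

2.435

R̄ = (5.8 + 6.7 + 8.5 + 3.6 + 5.1 + 5.0 + 5.7 + 4.9 + 7.4 + 4.3 + 5.3) / 11 = 5.6636
σ̂ = R̄ / d₂ = 5.6636 / 2.326 = 2.4349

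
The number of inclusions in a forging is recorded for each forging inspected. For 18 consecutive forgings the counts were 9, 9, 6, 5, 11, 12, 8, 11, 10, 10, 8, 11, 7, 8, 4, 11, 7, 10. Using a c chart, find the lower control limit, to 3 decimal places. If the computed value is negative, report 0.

c̄ = (9 + 9 + 6 + 5 + 11 + 12 + 8 + 11 + 10 + 10 + 8 + 11 + 7 + 8 + 4 + 11 + 7 + 10) / 18 = 157 / 18 = 8.7222
LCL = c̄ − 3√c̄ = 8.7222 − 3 × 2.9533 = -0.1378 → 0 (cannot be negative)

0.000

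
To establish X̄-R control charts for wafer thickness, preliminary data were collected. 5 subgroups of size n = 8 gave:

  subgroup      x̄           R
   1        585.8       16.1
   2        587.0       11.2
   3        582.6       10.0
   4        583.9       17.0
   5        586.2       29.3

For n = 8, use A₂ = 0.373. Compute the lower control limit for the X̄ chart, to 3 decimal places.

X̄̄ = (585.8 + 587.0 + 582.6 + 583.9 + 586.2) / 5 = 2925.5000 / 5 = 585.1000
R̄ = (16.1 + 11.2 + 10.0 + 17.0 + 29.3) / 5 = 83.6000 / 5 = 16.7200
LCL = X̄̄ − A₂·R̄ = 585.1000 − 0.373 × 16.7200 = 578.8634

578.863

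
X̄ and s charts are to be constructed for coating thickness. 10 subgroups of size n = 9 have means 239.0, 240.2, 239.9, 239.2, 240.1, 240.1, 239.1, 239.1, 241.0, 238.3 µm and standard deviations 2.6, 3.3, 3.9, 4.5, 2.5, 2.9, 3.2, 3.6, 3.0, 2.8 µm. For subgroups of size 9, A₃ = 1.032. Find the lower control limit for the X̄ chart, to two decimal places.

236.27

X̄̄ = (239.0 + 240.2 + 239.9 + 239.2 + 240.1 + 240.1 + 239.1 + 239.1 + 241.0 + 238.3) / 10 = 239.6000
s̄ = (2.6 + 3.3 + 3.9 + 4.5 + 2.5 + 2.9 + 3.2 + 3.6 + 3.0 + 2.8) / 10 = 3.2300
LCL = X̄̄ − A₃·s̄ = 239.6000 − 1.032 × 3.2300 = 236.2666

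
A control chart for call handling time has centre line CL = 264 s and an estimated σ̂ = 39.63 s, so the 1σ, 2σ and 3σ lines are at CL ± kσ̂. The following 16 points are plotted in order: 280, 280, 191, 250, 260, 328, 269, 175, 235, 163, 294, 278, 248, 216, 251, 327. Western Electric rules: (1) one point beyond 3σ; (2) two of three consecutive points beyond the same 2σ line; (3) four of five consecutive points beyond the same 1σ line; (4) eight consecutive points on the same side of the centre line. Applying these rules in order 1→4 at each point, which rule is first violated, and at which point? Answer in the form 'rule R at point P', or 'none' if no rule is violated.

rule 2 at point 10

Zone of each point (C = within 1σ̂, B = 1σ̂–2σ̂, A = 2σ̂–3σ̂, * = beyond 3σ̂; sign = side of CL): 1:+C, 2:+C, 3:-B, 4:-C, 5:-C, 6:+B, 7:+C, 8:-A, 9:-C, 10:-A, 11:+C, 12:+C, 13:-C, 14:-B, 15:-C, 16:+B
Rule 2 (two of three consecutive points beyond the same 2σ limit) is satisfied at point 10.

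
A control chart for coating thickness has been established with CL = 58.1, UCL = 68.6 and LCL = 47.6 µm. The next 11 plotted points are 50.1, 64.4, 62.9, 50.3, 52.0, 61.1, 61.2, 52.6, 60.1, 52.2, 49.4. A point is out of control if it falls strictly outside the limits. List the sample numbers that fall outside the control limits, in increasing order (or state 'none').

All 11 points lie within [47.6, 68.6].

none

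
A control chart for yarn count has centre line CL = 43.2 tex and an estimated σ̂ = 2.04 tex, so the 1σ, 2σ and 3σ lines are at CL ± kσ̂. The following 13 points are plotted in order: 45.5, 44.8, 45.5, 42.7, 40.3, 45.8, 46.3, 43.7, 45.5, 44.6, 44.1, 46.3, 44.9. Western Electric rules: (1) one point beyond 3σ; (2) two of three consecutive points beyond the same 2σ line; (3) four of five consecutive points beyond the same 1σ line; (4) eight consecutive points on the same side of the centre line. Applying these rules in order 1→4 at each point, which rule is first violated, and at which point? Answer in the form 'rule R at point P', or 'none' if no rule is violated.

rule 4 at point 13

Zone of each point (C = within 1σ̂, B = 1σ̂–2σ̂, A = 2σ̂–3σ̂, * = beyond 3σ̂; sign = side of CL): 1:+B, 2:+C, 3:+B, 4:-C, 5:-B, 6:+B, 7:+B, 8:+C, 9:+B, 10:+C, 11:+C, 12:+B, 13:+C
Rule 4 (eight consecutive points on the same side of the centre line) is satisfied at point 13.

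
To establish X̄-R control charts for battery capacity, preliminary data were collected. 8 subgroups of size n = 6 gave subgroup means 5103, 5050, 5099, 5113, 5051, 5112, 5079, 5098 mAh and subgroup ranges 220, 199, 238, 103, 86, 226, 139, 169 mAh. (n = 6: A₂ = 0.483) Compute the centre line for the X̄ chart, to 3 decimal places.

X̄̄ = (5103 + 5050 + 5099 + 5113 + 5051 + 5112 + 5079 + 5098) / 8 = 40705.0000 / 8 = 5088.1250
CL = X̄̄ = 5088.1250

5088.125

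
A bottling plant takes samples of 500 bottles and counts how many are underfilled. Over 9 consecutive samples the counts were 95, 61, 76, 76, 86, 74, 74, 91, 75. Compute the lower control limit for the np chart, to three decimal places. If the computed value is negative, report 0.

p̄ = Σdᵢ / (k·n) = 708 / (9 × 500) = 0.15733
LCL = np̄ − 3·√(np̄(1−p̄)) = 78.6667 − 3 × 8.1419 = 54.2411

54.241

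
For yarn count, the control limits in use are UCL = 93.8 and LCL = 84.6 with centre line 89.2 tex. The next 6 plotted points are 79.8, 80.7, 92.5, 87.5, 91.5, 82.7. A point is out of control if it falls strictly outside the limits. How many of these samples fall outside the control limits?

Compare each point to [84.6, 93.8]: sample 1 = 79.8 < LCL; sample 2 = 80.7 < LCL; sample 6 = 82.7 < LCL.

3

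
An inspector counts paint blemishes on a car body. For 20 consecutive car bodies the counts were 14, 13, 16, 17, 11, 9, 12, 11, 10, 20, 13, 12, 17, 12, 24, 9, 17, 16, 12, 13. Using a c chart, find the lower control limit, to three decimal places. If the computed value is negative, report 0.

c̄ = (14 + 13 + 16 + 17 + 11 + 9 + 12 + 11 + 10 + 20 + 13 + 12 + 17 + 12 + 24 + 9 + 17 + 16 + 12 + 13) / 20 = 278 / 20 = 13.9000
LCL = c̄ − 3√c̄ = 13.9000 − 3 × 3.7283 = 2.7152

2.715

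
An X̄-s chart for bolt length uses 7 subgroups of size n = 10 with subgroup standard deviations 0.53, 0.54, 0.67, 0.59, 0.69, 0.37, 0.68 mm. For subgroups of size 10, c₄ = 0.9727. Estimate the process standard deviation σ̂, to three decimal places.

s̄ = (0.53 + 0.54 + 0.67 + 0.59 + 0.69 + 0.37 + 0.68) / 7 = 0.5814
σ̂ = s̄ / c₄ = 0.5814 / 0.9727 = 0.5977

0.598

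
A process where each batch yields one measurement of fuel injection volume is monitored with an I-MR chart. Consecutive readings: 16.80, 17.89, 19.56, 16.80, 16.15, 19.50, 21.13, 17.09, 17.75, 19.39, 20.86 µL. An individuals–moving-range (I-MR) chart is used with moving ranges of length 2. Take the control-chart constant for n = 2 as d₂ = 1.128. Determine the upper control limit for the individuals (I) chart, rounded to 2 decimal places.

23.49

X̄ = (16.80 + 17.89 + 19.56 + 16.80 + 16.15 + 19.50 + 21.13 + 17.09 + 17.75 + 19.39 + 20.86) / 11 = 18.4473
Moving ranges: 1.09, 1.67, 2.76, 0.65, 3.35, 1.63, 4.04, 0.66, 1.64, 1.47; M̄R̄ = 18.9600 / 10 = 1.8960
UCL = X̄ + 3·M̄R̄/d₂ = 18.4473 + 3 × 1.8960 / 1.128 = 23.4898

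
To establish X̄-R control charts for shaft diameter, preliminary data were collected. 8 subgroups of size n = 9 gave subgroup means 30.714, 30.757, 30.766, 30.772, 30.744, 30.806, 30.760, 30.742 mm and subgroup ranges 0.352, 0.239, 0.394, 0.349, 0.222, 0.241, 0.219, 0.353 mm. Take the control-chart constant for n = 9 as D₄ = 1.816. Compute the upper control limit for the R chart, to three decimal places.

0.538

R̄ = (0.352 + 0.239 + 0.394 + 0.349 + 0.222 + 0.241 + 0.219 + 0.353) / 8 = 2.3690 / 8 = 0.2961
UCL_R = D₄·R̄ = 1.816 × 0.2961 = 0.5378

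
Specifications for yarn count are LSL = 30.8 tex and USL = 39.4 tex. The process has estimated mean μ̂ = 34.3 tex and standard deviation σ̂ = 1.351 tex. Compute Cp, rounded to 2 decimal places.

1.06

Cp = (USL − LSL) / (6σ̂) = (39.4 − 30.8) / (6 × 1.351) = 8.6000 / 8.1060 = 1.0609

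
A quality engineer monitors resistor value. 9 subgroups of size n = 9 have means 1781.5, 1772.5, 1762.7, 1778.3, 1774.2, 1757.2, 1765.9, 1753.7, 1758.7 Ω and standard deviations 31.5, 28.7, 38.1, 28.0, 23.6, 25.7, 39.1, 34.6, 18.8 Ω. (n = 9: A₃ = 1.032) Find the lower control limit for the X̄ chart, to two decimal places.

X̄̄ = (1781.5 + 1772.5 + 1762.7 + 1778.3 + 1774.2 + 1757.2 + 1765.9 + 1753.7 + 1758.7) / 9 = 1767.1889
s̄ = (31.5 + 28.7 + 38.1 + 28.0 + 23.6 + 25.7 + 39.1 + 34.6 + 18.8) / 9 = 29.7889
LCL = X̄̄ − A₃·s̄ = 1767.1889 − 1.032 × 29.7889 = 1736.4468

1736.45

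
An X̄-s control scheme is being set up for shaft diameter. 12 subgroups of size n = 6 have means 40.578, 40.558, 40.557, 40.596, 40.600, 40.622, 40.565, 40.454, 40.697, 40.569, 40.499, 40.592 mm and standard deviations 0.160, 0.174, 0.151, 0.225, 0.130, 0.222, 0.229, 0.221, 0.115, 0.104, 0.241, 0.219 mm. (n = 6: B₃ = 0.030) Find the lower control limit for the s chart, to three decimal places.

0.005

s̄ = (0.160 + 0.174 + 0.151 + 0.225 + 0.130 + 0.222 + 0.229 + 0.221 + 0.115 + 0.104 + 0.241 + 0.219) / 12 = 0.1826
LCL_s = B₃·s̄ = 0.030 × 0.1826 = 0.0055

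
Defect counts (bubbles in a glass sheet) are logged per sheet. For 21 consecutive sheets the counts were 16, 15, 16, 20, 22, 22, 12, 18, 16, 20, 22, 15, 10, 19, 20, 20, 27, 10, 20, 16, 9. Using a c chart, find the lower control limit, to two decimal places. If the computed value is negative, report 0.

4.87

c̄ = (16 + 15 + 16 + 20 + 22 + 22 + 12 + 18 + 16 + 20 + 22 + 15 + 10 + 19 + 20 + 20 + 27 + 10 + 20 + 16 + 9) / 21 = 365 / 21 = 17.3810
LCL = c̄ − 3√c̄ = 17.3810 − 3 × 4.1690 = 4.8738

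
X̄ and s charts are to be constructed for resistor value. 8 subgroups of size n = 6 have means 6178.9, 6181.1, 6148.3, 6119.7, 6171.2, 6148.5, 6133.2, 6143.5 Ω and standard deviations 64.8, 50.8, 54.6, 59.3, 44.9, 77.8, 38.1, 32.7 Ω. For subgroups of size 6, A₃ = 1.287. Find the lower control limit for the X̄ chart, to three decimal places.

X̄̄ = (6178.9 + 6181.1 + 6148.3 + 6119.7 + 6171.2 + 6148.5 + 6133.2 + 6143.5) / 8 = 6153.0500
s̄ = (64.8 + 50.8 + 54.6 + 59.3 + 44.9 + 77.8 + 38.1 + 32.7) / 8 = 52.8750
LCL = X̄̄ − A₃·s̄ = 6153.0500 − 1.287 × 52.8750 = 6084.9999

6085.000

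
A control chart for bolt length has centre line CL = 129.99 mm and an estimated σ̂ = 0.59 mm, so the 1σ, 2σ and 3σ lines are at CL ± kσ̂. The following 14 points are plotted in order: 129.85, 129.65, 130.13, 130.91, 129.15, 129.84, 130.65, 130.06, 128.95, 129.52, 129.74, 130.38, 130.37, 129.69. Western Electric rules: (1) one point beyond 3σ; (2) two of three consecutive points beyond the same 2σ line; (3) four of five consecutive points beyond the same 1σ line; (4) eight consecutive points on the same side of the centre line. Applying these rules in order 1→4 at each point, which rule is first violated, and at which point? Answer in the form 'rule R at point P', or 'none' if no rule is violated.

Zone of each point (C = within 1σ̂, B = 1σ̂–2σ̂, A = 2σ̂–3σ̂, * = beyond 3σ̂; sign = side of CL): 1:-C, 2:-C, 3:+C, 4:+B, 5:-B, 6:-C, 7:+B, 8:+C, 9:-B, 10:-C, 11:-C, 12:+C, 13:+C, 14:-C
No rule fires across all 14 points.

none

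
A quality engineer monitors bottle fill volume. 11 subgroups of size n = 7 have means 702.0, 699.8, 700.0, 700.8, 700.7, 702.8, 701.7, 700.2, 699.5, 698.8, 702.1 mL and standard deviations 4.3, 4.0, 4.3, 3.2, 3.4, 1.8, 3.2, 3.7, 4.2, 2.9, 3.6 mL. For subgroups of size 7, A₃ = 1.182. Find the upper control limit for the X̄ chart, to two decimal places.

704.91

X̄̄ = (702.0 + 699.8 + 700.0 + 700.8 + 700.7 + 702.8 + 701.7 + 700.2 + 699.5 + 698.8 + 702.1) / 11 = 700.7636
s̄ = (4.3 + 4.0 + 4.3 + 3.2 + 3.4 + 1.8 + 3.2 + 3.7 + 4.2 + 2.9 + 3.6) / 11 = 3.5091
UCL = X̄̄ + A₃·s̄ = 700.7636 + 1.182 × 3.5091 = 704.9114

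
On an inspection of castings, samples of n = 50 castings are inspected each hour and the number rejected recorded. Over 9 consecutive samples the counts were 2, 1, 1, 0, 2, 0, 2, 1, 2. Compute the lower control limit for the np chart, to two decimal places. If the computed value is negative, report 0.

p̄ = Σdᵢ / (k·n) = 11 / (9 × 50) = 0.02444
LCL = np̄ − 3·√(np̄(1−p̄)) = 1.2222 − 3 × 1.0919 = -2.0536 → 0 (negative, so LCL = 0)

0.00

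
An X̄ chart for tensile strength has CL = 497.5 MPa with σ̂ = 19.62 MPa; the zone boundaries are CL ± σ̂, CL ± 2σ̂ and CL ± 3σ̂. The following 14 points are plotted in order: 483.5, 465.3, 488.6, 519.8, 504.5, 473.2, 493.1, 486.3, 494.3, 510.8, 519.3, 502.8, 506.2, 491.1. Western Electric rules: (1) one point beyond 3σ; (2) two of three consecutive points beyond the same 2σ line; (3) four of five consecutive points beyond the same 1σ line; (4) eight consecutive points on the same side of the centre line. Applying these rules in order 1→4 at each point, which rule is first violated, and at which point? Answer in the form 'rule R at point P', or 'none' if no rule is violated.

Zone of each point (C = within 1σ̂, B = 1σ̂–2σ̂, A = 2σ̂–3σ̂, * = beyond 3σ̂; sign = side of CL): 1:-C, 2:-B, 3:-C, 4:+B, 5:+C, 6:-B, 7:-C, 8:-C, 9:-C, 10:+C, 11:+B, 12:+C, 13:+C, 14:-C
No rule fires across all 14 points.

none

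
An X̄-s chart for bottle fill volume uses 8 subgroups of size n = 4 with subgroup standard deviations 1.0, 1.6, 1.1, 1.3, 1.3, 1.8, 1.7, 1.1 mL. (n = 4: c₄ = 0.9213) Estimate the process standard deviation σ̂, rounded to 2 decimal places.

1.48

s̄ = (1.0 + 1.6 + 1.1 + 1.3 + 1.3 + 1.8 + 1.7 + 1.1) / 8 = 1.3625
σ̂ = s̄ / c₄ = 1.3625 / 0.9213 = 1.4789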